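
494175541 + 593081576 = 1087257117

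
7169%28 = 1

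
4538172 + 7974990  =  12513162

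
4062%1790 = 482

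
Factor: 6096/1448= 762/181 = 2^1*3^1*127^1*181^( - 1 )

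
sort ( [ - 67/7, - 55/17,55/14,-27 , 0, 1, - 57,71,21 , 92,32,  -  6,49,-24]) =[ - 57, - 27, - 24, - 67/7,-6, - 55/17,0, 1 , 55/14,21, 32, 49,71 , 92 ]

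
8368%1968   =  496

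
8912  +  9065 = 17977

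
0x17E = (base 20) j2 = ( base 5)3012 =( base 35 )AW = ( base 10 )382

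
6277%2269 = 1739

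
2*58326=116652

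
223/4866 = 223/4866 = 0.05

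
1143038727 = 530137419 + 612901308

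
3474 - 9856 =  - 6382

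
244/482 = 122/241 = 0.51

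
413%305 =108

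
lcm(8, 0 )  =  0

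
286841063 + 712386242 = 999227305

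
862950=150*5753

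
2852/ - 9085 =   -  124/395 = - 0.31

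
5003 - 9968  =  -4965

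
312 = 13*24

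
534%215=104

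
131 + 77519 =77650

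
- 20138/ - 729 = 27+455/729= 27.62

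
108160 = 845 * 128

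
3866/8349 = 3866/8349 = 0.46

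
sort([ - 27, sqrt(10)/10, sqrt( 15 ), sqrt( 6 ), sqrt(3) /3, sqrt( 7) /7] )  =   [ - 27,sqrt(10 )/10,sqrt( 7)/7,sqrt( 3 )/3 , sqrt(6),  sqrt( 15)]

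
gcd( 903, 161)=7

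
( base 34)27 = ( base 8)113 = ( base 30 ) 2f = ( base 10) 75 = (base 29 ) 2h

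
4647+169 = 4816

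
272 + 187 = 459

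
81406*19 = 1546714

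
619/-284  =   - 619/284 = - 2.18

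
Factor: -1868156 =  - 2^2* 19^1 * 47^1*523^1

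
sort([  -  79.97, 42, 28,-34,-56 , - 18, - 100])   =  [ - 100, - 79.97 ,-56, - 34,-18, 28, 42]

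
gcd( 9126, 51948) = 702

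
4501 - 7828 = - 3327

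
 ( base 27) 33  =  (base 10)84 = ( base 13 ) 66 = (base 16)54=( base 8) 124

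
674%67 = 4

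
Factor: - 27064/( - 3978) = 2^2* 3^( - 2)*13^ ( - 1)*199^1 = 796/117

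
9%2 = 1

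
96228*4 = 384912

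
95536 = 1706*56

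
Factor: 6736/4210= 8/5 = 2^3 *5^( - 1)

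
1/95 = 1/95  =  0.01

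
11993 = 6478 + 5515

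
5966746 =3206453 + 2760293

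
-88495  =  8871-97366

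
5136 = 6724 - 1588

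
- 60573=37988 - 98561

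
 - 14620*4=-58480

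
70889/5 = 70889/5 = 14177.80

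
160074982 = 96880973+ 63194009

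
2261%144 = 101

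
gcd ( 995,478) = 1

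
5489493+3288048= 8777541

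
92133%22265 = 3073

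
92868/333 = 278 + 98/111 = 278.88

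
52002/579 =89 + 157/193  =  89.81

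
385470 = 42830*9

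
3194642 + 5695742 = 8890384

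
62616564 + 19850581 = 82467145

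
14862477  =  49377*301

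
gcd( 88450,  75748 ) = 58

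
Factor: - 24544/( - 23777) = 32/31 = 2^5*31^(-1)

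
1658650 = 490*3385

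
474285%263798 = 210487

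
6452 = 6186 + 266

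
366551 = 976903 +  -610352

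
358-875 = - 517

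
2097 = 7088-4991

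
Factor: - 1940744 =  - 2^3 * 13^1* 18661^1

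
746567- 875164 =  - 128597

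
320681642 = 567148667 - 246467025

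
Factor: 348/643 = 2^2* 3^1*29^1*643^ ( - 1 ) 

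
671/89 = 671/89 =7.54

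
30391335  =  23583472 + 6807863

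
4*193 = 772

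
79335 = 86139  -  6804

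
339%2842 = 339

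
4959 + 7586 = 12545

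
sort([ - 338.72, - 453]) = [ - 453 , - 338.72 ]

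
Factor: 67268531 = 11^1*19^1 * 367^1*877^1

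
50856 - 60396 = - 9540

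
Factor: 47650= 2^1*5^2*953^1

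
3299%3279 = 20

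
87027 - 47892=39135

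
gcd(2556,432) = 36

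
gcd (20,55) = 5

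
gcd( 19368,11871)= 9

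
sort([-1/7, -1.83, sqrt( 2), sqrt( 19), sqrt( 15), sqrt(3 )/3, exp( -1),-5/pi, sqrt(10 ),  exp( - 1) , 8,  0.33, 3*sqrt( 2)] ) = [ - 1.83, - 5/pi, - 1/7, 0.33,exp(-1), exp(-1 ), sqrt( 3)/3, sqrt(2), sqrt( 10), sqrt ( 15),3 * sqrt(2), sqrt( 19) , 8 ] 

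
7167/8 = 7167/8 = 895.88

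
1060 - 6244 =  - 5184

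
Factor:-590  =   - 2^1*5^1*59^1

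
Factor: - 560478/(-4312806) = 109^1 * 857^1*718801^( - 1 ) = 93413/718801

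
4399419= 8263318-3863899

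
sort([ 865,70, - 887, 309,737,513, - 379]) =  [-887, - 379,  70,309,513,  737, 865 ] 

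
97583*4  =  390332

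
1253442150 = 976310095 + 277132055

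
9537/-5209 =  - 2 + 881/5209 = -1.83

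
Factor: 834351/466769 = 3^1*7^1*  17^(-1)*67^1 *593^1*27457^( - 1 ) 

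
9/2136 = 3/712 = 0.00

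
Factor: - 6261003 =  - 3^3 * 7^1*157^1*211^1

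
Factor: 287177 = 11^1 * 26107^1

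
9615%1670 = 1265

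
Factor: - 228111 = -3^1*13^1*5849^1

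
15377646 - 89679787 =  - 74302141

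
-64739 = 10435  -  75174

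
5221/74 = 5221/74 = 70.55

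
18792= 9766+9026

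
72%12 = 0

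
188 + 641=829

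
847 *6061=5133667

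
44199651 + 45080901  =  89280552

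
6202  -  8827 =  - 2625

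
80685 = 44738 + 35947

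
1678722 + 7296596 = 8975318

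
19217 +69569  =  88786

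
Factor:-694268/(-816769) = 2^2*37^1 * 4691^1 * 816769^( - 1 )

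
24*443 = 10632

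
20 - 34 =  - 14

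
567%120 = 87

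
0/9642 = 0 =0.00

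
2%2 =0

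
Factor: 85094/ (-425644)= -42547/212822 = - 2^(-1) *157^1*271^1*106411^( - 1)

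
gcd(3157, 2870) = 287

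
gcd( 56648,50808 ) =584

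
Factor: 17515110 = 2^1 * 3^1 * 5^1*211^1 *2767^1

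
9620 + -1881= 7739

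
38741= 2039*19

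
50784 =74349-23565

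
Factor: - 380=-2^2*5^1*19^1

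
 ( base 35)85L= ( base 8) 23414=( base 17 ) 20A0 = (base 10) 9996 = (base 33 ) 95U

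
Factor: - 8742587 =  - 7^1*1248941^1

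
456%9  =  6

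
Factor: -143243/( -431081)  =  7^( - 1 )*61583^ (  -  1)*143243^1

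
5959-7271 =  - 1312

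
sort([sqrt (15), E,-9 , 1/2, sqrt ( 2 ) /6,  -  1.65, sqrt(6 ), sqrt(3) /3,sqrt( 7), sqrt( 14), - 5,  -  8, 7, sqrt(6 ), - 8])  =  [ - 9, - 8,-8, - 5,-1.65,  sqrt( 2)/6, 1/2,sqrt(3)/3,  sqrt(6), sqrt(6),  sqrt (7), E,sqrt(14 ) , sqrt( 15), 7]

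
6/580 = 3/290 = 0.01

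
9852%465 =87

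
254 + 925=1179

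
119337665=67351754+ 51985911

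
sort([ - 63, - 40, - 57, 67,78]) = [ - 63, - 57, - 40,67, 78 ] 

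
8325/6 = 1387 + 1/2 = 1387.50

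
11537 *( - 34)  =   - 392258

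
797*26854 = 21402638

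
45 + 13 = 58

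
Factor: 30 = 2^1 * 3^1*5^1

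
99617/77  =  1293 + 8/11= 1293.73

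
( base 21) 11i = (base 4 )13200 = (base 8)740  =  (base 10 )480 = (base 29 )GG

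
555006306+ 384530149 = 939536455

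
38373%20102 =18271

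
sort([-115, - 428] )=[  -  428, - 115]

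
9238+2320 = 11558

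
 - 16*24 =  -384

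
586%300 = 286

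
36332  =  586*62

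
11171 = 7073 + 4098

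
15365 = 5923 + 9442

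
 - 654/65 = - 11+ 61/65 = - 10.06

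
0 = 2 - 2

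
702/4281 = 234/1427 = 0.16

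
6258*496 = 3103968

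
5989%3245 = 2744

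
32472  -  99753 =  - 67281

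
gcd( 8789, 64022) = 17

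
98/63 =1 + 5/9= 1.56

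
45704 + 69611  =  115315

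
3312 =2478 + 834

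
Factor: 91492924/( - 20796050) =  - 2^1*5^( - 2)*11^( - 1 )*61^1*569^1*659^1*37811^(-1) = - 45746462/10398025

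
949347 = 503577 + 445770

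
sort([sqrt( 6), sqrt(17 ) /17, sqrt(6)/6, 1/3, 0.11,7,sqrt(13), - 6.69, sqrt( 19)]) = [ - 6.69,0.11,sqrt(17) /17, 1/3,sqrt( 6)/6, sqrt( 6),sqrt(13 ), sqrt(19 ) , 7 ] 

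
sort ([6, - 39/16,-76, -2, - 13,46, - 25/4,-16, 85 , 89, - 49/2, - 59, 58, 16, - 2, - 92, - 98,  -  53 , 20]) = [ - 98,-92, - 76, - 59, - 53, - 49/2, - 16, - 13, - 25/4,  -  39/16,  -  2, - 2, 6, 16, 20 , 46, 58, 85, 89]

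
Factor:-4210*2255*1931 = -18332045050 = - 2^1*5^2 * 11^1*41^1*421^1*1931^1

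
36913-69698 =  - 32785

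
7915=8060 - 145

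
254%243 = 11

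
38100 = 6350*6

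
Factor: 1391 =13^1*107^1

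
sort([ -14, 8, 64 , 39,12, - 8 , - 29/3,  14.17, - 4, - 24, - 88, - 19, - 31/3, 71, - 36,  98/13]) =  [ - 88, - 36 , -24, - 19, - 14, - 31/3, - 29/3, - 8, - 4, 98/13, 8, 12, 14.17, 39, 64,71]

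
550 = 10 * 55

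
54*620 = 33480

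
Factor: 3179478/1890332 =1589739/945166 = 2^( - 1 )*3^1*17^( - 1)*163^1*3251^1*27799^( - 1 ) 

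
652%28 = 8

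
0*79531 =0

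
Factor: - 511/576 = -2^( - 6 )*3^(-2) * 7^1 * 73^1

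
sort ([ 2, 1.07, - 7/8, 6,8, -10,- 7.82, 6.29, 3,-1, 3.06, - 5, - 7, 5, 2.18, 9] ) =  [ - 10,- 7.82, - 7, - 5, - 1, - 7/8,1.07, 2 , 2.18, 3, 3.06, 5, 6, 6.29, 8, 9] 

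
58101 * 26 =1510626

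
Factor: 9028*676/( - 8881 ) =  - 2^4 * 13^2 * 37^1 * 61^1*83^ ( - 1 ) * 107^( - 1) = - 6102928/8881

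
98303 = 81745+16558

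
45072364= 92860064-47787700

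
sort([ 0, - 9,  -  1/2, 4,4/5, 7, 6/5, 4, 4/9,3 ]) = [ - 9,-1/2,0 , 4/9, 4/5,6/5, 3,4, 4 , 7]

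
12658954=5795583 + 6863371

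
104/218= 52/109 = 0.48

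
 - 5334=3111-8445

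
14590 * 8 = 116720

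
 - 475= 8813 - 9288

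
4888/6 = 814+2/3 = 814.67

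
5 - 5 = 0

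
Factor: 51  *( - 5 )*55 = - 14025  =  - 3^1*5^2*11^1*17^1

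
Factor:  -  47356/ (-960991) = 2^2*11839^1  *960991^ (- 1 ) 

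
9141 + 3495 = 12636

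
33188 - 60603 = -27415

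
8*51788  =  414304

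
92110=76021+16089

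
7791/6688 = 7791/6688 = 1.16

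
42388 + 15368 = 57756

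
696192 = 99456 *7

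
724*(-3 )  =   - 2172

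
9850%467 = 43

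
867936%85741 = 10526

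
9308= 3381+5927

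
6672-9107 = -2435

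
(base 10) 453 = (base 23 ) jg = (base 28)G5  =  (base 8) 705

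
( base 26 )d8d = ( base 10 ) 9009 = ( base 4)2030301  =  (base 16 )2331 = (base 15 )2a09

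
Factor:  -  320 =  - 2^6*5^1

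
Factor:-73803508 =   -  2^2 * 18450877^1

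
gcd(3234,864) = 6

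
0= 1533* 0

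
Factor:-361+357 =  - 2^2 = - 4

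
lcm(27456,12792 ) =1125696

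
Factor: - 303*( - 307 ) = 93021 = 3^1*101^1 * 307^1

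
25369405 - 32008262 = - 6638857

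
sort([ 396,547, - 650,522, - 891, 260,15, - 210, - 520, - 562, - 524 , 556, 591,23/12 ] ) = [-891, - 650, - 562, - 524, - 520, - 210,23/12, 15, 260, 396,522,547,556,591]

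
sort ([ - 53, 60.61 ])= [ - 53, 60.61]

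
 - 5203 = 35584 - 40787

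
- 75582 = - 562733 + 487151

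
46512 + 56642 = 103154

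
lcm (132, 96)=1056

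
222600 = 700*318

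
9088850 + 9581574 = 18670424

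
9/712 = 9/712 = 0.01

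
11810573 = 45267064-33456491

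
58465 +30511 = 88976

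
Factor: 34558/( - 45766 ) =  - 7^ (- 2) * 37^1 = - 37/49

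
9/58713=3/19571 = 0.00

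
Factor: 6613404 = 2^2*3^1 * 7^1* 131^1*601^1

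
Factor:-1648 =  - 2^4*103^1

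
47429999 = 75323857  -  27893858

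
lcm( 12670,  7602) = 38010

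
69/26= 69/26 = 2.65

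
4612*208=959296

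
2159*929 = 2005711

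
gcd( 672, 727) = 1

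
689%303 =83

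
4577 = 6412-1835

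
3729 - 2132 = 1597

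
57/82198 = 57/82198 = 0.00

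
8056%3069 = 1918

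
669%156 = 45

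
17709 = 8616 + 9093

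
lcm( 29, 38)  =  1102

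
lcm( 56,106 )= 2968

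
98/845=98/845= 0.12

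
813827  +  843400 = 1657227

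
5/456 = 5/456= 0.01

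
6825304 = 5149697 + 1675607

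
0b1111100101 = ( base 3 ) 1100221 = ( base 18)317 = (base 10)997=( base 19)2E9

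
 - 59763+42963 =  - 16800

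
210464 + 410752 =621216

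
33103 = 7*4729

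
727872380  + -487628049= 240244331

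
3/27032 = 3/27032  =  0.00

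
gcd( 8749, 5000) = 1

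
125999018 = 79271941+46727077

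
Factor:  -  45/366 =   -  15/122= -2^( - 1 )*3^1*5^1*61^( - 1)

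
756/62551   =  756/62551 = 0.01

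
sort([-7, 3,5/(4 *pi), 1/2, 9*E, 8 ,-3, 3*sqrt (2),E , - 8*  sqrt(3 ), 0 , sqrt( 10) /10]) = [  -  8* sqrt( 3),-7, - 3, 0, sqrt( 10)/10,5/(4*pi), 1/2, E, 3,3*sqrt( 2), 8, 9*E ] 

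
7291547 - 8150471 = - 858924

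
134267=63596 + 70671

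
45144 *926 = 41803344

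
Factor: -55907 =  - 37^1*1511^1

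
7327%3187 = 953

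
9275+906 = 10181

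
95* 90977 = 8642815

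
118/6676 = 59/3338 =0.02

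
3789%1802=185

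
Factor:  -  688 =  - 2^4*43^1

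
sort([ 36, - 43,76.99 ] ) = [-43, 36, 76.99]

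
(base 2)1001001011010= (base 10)4698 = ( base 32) 4IQ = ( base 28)5RM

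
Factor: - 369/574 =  - 9/14=- 2^( - 1)*3^2 * 7^( - 1)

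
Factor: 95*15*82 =2^1*3^1 * 5^2*19^1*41^1=116850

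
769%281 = 207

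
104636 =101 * 1036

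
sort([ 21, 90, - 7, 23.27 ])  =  [ - 7 , 21,23.27, 90 ]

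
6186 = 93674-87488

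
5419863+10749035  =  16168898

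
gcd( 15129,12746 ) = 1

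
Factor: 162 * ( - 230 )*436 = - 16245360  =  -2^4*3^4 *5^1 * 23^1*109^1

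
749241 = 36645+712596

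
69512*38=2641456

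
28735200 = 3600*7982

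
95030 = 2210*43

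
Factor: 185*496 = 91760 = 2^4*5^1*31^1*37^1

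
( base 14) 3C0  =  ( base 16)2f4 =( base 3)1001000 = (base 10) 756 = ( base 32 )nk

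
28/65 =28/65 = 0.43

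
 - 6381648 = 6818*( - 936 ) 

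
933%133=2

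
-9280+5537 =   -  3743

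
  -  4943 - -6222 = 1279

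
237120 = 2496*95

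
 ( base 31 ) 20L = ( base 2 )11110010111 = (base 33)1PT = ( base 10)1943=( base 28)2DB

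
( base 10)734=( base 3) 1000012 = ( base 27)105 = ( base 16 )2DE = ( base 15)33e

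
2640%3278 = 2640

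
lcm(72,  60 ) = 360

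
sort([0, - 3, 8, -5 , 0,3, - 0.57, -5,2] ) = [ - 5,- 5, - 3, - 0.57,0 , 0 , 2,3,8] 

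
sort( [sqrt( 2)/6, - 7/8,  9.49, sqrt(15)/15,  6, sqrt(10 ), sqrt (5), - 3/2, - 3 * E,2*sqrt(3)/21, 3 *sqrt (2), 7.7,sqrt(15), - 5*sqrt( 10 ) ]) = [ - 5*sqrt(10 ),- 3*E, - 3/2, - 7/8, 2*sqrt(3) /21, sqrt(2)/6, sqrt(15)/15, sqrt( 5),sqrt( 10 ), sqrt( 15) , 3*sqrt(  2),6,7.7, 9.49]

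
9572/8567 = 9572/8567 = 1.12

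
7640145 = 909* 8405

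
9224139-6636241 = 2587898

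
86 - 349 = -263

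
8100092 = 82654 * 98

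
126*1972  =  248472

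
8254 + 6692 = 14946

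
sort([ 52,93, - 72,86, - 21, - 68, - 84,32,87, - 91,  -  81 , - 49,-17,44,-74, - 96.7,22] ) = [ - 96.7, - 91, - 84, - 81 , - 74, - 72, - 68, - 49, - 21 , - 17,22,32,44,  52,86,87,93]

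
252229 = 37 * 6817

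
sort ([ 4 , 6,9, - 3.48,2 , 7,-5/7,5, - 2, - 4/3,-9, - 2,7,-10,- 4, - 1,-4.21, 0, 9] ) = [ - 10,  -  9, - 4.21,  -  4,  -  3.48, - 2,-2, - 4/3, - 1, - 5/7, 0, 2,4, 5,6, 7, 7,9, 9]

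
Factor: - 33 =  - 3^1*11^1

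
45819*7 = 320733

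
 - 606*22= - 13332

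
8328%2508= 804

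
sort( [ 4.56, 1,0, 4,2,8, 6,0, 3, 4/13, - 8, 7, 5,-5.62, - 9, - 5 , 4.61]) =[ - 9,-8,-5.62, - 5, 0, 0, 4/13, 1,2,3, 4  ,  4.56 , 4.61, 5,  6,7 , 8 ]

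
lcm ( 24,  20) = 120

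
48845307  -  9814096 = 39031211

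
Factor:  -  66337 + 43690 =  - 3^1*7549^1 = -  22647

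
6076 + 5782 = 11858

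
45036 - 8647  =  36389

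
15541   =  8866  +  6675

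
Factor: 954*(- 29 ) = - 27666 = - 2^1*3^2*29^1*53^1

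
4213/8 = 526 + 5/8 = 526.62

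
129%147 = 129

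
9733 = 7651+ 2082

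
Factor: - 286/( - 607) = 2^1*11^1 * 13^1 * 607^(-1) 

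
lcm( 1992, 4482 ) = 17928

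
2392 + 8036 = 10428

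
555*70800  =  39294000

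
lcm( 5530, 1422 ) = 49770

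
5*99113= 495565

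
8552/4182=4276/2091 = 2.04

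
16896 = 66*256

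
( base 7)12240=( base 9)4360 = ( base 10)3213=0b110010001101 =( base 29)3nn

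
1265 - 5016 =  - 3751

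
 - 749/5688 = - 749/5688 = - 0.13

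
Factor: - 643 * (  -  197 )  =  197^1 * 643^1 = 126671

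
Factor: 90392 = 2^3*11299^1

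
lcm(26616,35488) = 106464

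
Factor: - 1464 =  - 2^3*3^1*61^1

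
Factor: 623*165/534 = 385/2  =  2^(  -  1 )*5^1*7^1 * 11^1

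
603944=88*6863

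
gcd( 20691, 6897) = 6897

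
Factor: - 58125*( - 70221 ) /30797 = 3^2*5^4*13^(-1) *23^( - 1)* 31^1*89^1*103^( - 1)*263^1=   4081595625/30797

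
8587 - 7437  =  1150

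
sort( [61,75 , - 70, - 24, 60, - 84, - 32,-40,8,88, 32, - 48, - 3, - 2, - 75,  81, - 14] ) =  [ - 84,  -  75, - 70, -48, - 40, - 32  , - 24, - 14, - 3, - 2,  8,32,60 , 61,75, 81, 88]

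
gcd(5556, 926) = 926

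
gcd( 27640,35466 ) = 2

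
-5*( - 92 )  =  460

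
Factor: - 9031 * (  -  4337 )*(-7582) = -2^1*11^1*17^1*223^1*821^1* 4337^1 = - 296967583154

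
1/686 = 1/686= 0.00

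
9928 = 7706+2222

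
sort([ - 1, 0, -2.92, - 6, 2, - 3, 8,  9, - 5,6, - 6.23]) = [ -6.23,-6, - 5, - 3, - 2.92,-1,0,2 , 6,8, 9 ] 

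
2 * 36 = 72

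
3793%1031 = 700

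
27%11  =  5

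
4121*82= 337922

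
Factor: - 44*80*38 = -133760 = - 2^7*5^1*11^1*19^1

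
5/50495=1/10099 =0.00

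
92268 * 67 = 6181956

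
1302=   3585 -2283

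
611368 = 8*76421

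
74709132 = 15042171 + 59666961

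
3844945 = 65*59153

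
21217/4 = 21217/4=5304.25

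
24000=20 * 1200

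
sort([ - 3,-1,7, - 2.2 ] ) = [ - 3 , -2.2,-1, 7 ] 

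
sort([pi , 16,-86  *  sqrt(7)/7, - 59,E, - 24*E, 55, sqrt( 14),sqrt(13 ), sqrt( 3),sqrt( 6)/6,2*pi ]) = [ -24 * E , - 59,-86 * sqrt ( 7)/7, sqrt(6 ) /6,sqrt( 3),E,pi,sqrt( 13) , sqrt( 14 ),2*pi,16,55]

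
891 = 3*297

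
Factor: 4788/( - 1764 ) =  - 19/7 = - 7^( - 1)*19^1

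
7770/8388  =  1295/1398 = 0.93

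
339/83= 339/83  =  4.08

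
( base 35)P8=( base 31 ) SF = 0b1101110011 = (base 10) 883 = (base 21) 201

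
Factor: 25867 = 25867^1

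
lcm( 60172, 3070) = 300860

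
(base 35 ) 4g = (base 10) 156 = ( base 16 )9c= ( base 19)84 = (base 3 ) 12210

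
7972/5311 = 7972/5311 = 1.50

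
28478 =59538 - 31060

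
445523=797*559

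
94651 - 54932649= - 54837998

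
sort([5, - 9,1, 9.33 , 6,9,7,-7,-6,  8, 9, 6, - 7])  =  [- 9 ,-7 , - 7 , - 6, 1, 5,6, 6 , 7 , 8, 9, 9, 9.33]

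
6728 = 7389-661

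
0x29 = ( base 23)1I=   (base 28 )1D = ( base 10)41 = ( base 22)1j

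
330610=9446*35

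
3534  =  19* 186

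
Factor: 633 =3^1*211^1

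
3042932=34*89498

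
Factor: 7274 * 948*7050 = 48615051600 = 2^4*3^2*5^2*47^1*79^1*3637^1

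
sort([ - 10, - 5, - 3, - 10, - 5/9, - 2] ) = [ - 10, - 10, - 5, - 3,-2 , - 5/9 ] 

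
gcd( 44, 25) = 1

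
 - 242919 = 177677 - 420596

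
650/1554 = 325/777  =  0.42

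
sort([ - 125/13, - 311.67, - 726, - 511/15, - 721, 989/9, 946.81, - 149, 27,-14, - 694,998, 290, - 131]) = [ - 726, - 721,  -  694, - 311.67, - 149, - 131, - 511/15, - 14,-125/13,27,989/9, 290, 946.81,998] 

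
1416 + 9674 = 11090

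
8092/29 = 8092/29 = 279.03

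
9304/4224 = 1163/528 = 2.20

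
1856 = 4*464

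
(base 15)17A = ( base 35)9p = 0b101010100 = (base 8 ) 524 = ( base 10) 340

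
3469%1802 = 1667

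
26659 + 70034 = 96693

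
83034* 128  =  10628352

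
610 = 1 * 610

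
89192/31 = 89192/31 = 2877.16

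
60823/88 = 60823/88 = 691.17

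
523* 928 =485344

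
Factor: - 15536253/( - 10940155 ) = 3^1*5^ (-1 )*41^1 * 126311^1*2188031^( - 1 )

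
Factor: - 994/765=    - 2^1*3^( - 2 ) * 5^( - 1)*7^1* 17^( - 1)*71^1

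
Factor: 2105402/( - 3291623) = -2^1*13^2*367^( - 1 )*  6229^1*8969^( - 1 )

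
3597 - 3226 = 371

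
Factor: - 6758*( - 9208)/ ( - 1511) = -2^4*31^1*109^1*1151^1*1511^( - 1) = - 62227664/1511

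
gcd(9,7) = 1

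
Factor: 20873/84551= 20873^1* 84551^ ( - 1)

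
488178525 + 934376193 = 1422554718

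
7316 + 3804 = 11120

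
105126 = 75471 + 29655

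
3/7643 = 3/7643  =  0.00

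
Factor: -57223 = -57223^1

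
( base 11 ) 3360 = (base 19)C4E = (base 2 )1000101000110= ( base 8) 10506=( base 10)4422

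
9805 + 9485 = 19290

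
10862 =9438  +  1424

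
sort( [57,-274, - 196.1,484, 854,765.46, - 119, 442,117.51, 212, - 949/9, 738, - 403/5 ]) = [ - 274, - 196.1,- 119, - 949/9, -403/5, 57, 117.51,212, 442,484,738,765.46 , 854]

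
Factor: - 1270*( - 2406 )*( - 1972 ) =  - 2^4 * 3^1*5^1*17^1*29^1*127^1*401^1 = -6025682640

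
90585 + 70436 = 161021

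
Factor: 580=2^2*5^1*29^1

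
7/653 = 7/653 = 0.01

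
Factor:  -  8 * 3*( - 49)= 1176 = 2^3*3^1  *7^2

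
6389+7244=13633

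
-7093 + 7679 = 586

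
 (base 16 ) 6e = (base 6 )302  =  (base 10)110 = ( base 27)42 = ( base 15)75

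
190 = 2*95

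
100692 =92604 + 8088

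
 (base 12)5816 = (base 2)10011001010010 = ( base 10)9810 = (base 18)1C50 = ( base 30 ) AR0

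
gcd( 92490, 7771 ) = 1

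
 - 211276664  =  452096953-663373617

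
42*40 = 1680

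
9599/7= 9599/7 = 1371.29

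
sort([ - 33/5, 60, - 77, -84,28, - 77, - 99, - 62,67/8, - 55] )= [ - 99, - 84,  -  77, - 77, - 62, - 55 , - 33/5,67/8, 28,  60]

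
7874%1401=869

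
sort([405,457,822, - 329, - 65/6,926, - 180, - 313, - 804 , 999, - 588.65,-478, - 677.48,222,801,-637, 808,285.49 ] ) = [ - 804, - 677.48, - 637,  -  588.65, - 478, - 329 , - 313, - 180,-65/6, 222,285.49,405,457,801,  808,822,926,999 ]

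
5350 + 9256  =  14606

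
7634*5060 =38628040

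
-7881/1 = - 7881 = - 7881.00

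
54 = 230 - 176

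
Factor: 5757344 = 2^5 * 179917^1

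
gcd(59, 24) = 1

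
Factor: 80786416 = 2^4*53^1*95267^1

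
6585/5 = 1317 = 1317.00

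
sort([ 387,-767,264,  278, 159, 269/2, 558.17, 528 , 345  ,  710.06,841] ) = [ - 767,269/2,159,264,278, 345,387,528,558.17,710.06, 841]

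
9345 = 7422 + 1923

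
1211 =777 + 434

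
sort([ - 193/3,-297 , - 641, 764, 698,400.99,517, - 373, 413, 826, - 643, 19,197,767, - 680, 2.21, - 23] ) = [  -  680, - 643, - 641, - 373, - 297, - 193/3, - 23 , 2.21 , 19,197, 400.99,  413, 517,698, 764,767,826 ] 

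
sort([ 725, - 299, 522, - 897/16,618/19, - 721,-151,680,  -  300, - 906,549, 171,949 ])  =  [ - 906,-721, - 300,- 299,-151 ,-897/16,618/19,171,522,549,680,  725,949]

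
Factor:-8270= - 2^1*5^1  *827^1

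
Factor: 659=659^1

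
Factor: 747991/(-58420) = -2^(-2) * 5^(  -  1)*23^(-1)*127^(-1)*747991^1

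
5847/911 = 5847/911 = 6.42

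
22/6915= 22/6915 = 0.00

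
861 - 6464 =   -  5603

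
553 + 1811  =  2364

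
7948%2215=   1303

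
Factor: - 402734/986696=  - 201367/493348 = - 2^ (  -  2)*29^( - 1 )* 59^1*3413^1 *4253^( - 1 )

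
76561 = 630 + 75931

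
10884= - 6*( - 1814 )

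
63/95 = 63/95 = 0.66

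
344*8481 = 2917464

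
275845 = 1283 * 215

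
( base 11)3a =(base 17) 29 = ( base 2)101011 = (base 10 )43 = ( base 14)31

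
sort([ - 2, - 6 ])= [ - 6, -2]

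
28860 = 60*481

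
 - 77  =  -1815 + 1738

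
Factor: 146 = 2^1*73^1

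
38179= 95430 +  - 57251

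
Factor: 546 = 2^1*3^1*7^1*13^1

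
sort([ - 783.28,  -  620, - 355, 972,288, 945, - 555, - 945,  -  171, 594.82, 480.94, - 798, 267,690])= [ - 945, - 798, - 783.28  , - 620, - 555,-355, -171, 267, 288, 480.94, 594.82,690,  945, 972]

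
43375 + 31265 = 74640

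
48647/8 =48647/8 = 6080.88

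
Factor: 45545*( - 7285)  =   - 331795325 = - 5^2*31^1*47^1*  9109^1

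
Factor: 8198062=2^1*857^1*4783^1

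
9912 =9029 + 883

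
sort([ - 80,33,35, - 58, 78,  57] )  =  [ - 80 ,  -  58, 33, 35,57, 78] 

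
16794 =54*311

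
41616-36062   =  5554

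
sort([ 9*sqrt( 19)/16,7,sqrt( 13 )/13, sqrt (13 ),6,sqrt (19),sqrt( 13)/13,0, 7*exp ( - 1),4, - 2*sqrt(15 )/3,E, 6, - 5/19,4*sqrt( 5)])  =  [  -  2*sqrt( 15) /3, - 5/19,0, sqrt(13)/13, sqrt( 13)/13, 9 * sqrt( 19)/16,7*exp( - 1 ), E,sqrt(13), 4,sqrt( 19),6, 6, 7, 4 * sqrt( 5 ) ]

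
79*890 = 70310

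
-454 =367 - 821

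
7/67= 7/67 = 0.10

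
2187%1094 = 1093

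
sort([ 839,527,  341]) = [ 341, 527, 839 ]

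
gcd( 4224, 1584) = 528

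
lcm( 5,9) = 45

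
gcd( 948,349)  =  1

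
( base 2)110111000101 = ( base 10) 3525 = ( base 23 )6f6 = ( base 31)3km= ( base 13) 17b2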